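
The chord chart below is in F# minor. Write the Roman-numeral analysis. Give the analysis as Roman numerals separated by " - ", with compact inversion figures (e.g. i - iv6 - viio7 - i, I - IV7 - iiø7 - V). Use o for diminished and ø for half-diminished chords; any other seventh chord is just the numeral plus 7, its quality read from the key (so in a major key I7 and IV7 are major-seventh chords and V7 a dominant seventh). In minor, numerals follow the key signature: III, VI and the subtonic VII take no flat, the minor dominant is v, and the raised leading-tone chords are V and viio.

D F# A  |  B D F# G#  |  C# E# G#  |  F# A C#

D-F#-A has root D, degree 6 in F# minor, so VI.
B-D-F#-G#: half-diminished seventh chord on G# = scale degree 2 → iiø65.
C#-E#-G# has root C#, degree 5 in F# minor, so V.
F#-A-C#: root F# is the tonic; minor triad there is i.

VI - iiø65 - V - i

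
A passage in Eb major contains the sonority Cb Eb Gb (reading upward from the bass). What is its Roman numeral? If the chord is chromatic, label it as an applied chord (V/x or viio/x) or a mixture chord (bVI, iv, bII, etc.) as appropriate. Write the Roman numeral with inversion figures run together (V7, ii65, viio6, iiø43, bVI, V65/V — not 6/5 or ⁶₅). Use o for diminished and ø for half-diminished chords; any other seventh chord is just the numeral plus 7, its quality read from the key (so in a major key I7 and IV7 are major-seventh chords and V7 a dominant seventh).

bVI

The pitches Cb-Eb-Gb form a major triad rooted on Cb.
Cb is the lowered sixth degree of Eb major (diatonic 6 would be C). This is a major triad on the lowered sixth degree, borrowed from the parallel minor.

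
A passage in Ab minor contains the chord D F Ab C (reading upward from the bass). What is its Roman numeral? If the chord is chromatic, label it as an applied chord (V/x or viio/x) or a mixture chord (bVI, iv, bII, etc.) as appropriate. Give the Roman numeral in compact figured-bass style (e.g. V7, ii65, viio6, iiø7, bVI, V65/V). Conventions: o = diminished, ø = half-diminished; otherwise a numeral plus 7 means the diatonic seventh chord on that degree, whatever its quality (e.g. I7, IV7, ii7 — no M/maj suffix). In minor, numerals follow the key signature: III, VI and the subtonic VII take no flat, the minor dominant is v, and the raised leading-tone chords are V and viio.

viiø7/V

Stacked in thirds the chord is D-F-Ab-C: a half-diminished seventh chord on D.
D sits a half step below Eb (V in Ab minor); a diminished chord there is the applied leading-tone chord of V.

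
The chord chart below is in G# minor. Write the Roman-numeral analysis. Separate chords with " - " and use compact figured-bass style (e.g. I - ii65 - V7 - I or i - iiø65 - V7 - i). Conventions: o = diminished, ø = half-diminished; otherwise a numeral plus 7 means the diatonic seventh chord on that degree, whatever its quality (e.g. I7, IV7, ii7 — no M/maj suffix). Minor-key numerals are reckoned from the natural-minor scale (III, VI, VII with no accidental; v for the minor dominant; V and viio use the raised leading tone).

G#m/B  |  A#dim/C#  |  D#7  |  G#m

G#m/B: minor triad on G# = scale degree 1 → i6.
A#dim/C#: root A# is the supertonic; diminished triad there is iio6.
D#7: dominant seventh chord on D# = scale degree 5 → V7.
G#m: minor triad on G# = scale degree 1 → i.

i6 - iio6 - V7 - i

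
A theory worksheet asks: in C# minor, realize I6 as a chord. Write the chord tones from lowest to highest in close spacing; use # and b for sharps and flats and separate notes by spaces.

E# G# C#

I6 is the major tonic (Picardy third), borrowed from the parallel major. In C# minor that root is C#.
So the chord is C#-E#-G#, a major triad.
With the 6 figure the chord is in first inversion; from the bass E# upward in close position it reads E#-G#-C#.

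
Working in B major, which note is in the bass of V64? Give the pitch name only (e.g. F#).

C#

V in B major has root F#; the chord is F#-A#-C#.
The figure 64 means second inversion — the fifth is in the bass.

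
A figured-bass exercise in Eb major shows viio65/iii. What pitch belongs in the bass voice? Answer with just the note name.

The applied chord viio65/iii is rooted on F#: F#-A-C-Eb.
The figure 65 means first inversion — the third is in the bass.

A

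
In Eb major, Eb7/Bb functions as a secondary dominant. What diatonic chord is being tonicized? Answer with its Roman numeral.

IV

The chord is a dominant seventh chord on Eb.
A dominant resolves down a perfect fifth: Eb → Ab. In Eb major, Ab is scale degree 4, i.e. IV.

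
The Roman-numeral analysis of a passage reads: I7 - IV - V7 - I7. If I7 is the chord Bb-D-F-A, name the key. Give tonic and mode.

Bb major

I7 is given as Bb-D-F-A — a major seventh chord with root Bb.
If Bb is scale degree 1 and the mode makes that degree carry a major seventh chord, the tonic is Bb and the mode is major.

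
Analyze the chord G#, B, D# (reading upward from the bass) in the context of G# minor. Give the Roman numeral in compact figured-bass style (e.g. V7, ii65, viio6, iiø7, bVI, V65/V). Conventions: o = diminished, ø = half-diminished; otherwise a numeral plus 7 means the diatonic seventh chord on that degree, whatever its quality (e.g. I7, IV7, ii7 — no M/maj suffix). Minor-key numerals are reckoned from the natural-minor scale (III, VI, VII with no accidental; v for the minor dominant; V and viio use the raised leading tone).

i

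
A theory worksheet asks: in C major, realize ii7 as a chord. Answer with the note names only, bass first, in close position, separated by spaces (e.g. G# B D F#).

D F A C

In C major, the supertonic is D, and the diatonic chord built there is a minor seventh chord.
That chord is spelled D-F-A-C.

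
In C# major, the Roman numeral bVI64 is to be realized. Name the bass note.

E

bVI in C# major has root A; the chord is A-C#-E.
The figure 64 means second inversion — the fifth is in the bass.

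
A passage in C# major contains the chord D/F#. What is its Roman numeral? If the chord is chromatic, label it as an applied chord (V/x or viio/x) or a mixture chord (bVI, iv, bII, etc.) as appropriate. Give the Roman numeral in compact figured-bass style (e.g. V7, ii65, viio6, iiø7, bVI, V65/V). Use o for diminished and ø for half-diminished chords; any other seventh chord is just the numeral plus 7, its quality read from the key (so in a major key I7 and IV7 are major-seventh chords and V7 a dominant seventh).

The pitches D-F#-A form a major triad rooted on D.
D is the lowered second degree of C# major (diatonic 2 would be D#). This is the Neapolitan sixth — a major triad on the lowered second degree, here in its customary first inversion.
With F# in the bass the chord is in first inversion, so the figured bass is 6.

bII6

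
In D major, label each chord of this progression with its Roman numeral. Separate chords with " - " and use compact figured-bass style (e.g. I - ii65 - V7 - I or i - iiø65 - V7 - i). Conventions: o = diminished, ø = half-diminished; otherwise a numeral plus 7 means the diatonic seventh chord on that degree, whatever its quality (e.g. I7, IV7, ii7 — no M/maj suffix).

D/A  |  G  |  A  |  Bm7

I64 - IV - V - vi7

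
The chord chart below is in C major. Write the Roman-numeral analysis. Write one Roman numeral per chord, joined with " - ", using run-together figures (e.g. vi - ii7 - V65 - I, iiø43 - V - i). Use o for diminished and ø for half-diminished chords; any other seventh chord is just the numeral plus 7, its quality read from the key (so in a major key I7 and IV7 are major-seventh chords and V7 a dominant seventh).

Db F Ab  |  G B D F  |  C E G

Db-F-Ab: Db with this quality isn't in the key; a major triad on b2 is the Neapolitan chord, bII.
G-B-D-F has root G, degree 5 in C major, so V7.
C-E-G: major triad on C = scale degree 1 → I.

bII - V7 - I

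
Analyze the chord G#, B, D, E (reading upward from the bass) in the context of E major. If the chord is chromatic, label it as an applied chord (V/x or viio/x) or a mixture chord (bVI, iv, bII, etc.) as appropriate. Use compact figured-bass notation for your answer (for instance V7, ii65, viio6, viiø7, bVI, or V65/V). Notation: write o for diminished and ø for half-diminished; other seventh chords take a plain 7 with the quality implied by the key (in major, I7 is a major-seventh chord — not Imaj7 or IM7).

V65/IV

Stacked in thirds the chord is E-G#-B-D: a dominant seventh chord on E.
E is not a diatonic chord root with this quality in E major, but it lies a perfect fifth above A (IV), so the chord functions as an applied dominant of IV.
With G# in the bass the chord is in first inversion, so the figured bass is 65.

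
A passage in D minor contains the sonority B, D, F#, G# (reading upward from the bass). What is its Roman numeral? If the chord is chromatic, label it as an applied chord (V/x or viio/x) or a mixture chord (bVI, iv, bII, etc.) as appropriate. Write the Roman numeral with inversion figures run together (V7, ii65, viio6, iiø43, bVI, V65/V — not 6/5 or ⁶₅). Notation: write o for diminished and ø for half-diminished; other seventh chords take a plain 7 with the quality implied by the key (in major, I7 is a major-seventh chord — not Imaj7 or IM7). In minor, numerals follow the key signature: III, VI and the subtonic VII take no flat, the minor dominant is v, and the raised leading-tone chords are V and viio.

The pitches G#-B-D-F# form a half-diminished seventh chord rooted on G#.
G# sits a half step below A (V in D minor); a diminished chord there is the applied leading-tone chord of V.
With B in the bass the chord is in first inversion, so the figured bass is 65.

viiø65/V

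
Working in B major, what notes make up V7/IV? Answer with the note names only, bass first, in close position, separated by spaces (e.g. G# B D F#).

V7/IV is a secondary dominant — the dominant seventh of IV. IV in B major is E, so the applied chord's root is B, a perfect fifth above.
Building a dominant seventh chord on B gives B-D#-F#-A.

B D# F# A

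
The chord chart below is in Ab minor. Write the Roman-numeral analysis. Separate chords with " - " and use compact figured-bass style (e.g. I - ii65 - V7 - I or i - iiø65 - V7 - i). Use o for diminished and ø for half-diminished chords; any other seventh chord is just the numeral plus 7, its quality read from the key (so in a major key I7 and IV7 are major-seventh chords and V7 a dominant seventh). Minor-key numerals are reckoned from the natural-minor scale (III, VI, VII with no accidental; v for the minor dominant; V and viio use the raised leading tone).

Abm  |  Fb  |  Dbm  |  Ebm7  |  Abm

i - VI - iv - v7 - i

Abm has root Ab, degree 1 in Ab minor, so i.
Fb has root Fb, degree 6 in Ab minor, so VI.
Dbm: minor triad on Db = scale degree 4 → iv.
Ebm7: minor seventh chord on Eb = scale degree 5 → v7.
Abm has root Ab, degree 1 in Ab minor, so i.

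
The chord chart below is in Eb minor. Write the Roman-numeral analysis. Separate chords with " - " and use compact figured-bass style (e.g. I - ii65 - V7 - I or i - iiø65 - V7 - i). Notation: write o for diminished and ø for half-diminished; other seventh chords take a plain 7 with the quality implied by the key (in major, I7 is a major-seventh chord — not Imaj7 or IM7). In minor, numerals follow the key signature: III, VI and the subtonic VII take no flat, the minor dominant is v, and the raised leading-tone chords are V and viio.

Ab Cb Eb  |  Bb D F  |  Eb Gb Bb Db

iv - V - i7

Ab-Cb-Eb: minor triad on Ab = scale degree 4 → iv.
Bb-D-F has root Bb, degree 5 in Eb minor, so V.
Eb-Gb-Bb-Db: root Eb is the tonic; minor seventh chord there is i7.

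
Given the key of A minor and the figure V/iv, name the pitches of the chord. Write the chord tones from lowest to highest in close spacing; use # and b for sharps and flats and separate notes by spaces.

A C# E

V/iv is a secondary dominant — the dominant triad of iv. iv in A minor is D, so the applied chord's root is A, a perfect fifth above.
Building a major triad on A gives A-C#-E.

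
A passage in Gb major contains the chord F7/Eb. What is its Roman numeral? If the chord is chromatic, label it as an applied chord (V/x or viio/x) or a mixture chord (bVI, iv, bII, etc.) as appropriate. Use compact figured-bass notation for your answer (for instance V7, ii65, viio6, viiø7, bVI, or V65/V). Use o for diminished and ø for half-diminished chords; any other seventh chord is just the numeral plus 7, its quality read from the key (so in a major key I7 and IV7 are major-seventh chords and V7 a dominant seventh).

V42/iii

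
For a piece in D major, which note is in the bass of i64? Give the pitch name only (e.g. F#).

A

i in D major has root D; the chord is D-F-A.
The figure 64 means second inversion — the fifth is in the bass.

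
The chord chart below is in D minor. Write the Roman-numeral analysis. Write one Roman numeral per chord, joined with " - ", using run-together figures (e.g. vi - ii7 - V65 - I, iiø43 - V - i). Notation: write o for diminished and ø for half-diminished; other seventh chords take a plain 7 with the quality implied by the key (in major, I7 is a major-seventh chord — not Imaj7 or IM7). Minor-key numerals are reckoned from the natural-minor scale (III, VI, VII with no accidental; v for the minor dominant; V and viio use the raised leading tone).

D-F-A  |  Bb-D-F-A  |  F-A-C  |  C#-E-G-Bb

i - VI7 - III - viio7

D-F-A: root D is the tonic; minor triad there is i.
Bb-D-F-A: root Bb is the submediant; major seventh chord there is VI7.
F-A-C: root F is the mediant; major triad there is III.
C#-E-G-Bb: root C# is the leading tone; fully diminished seventh chord there is viio7.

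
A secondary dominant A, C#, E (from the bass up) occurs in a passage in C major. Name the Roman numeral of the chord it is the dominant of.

ii

The chord is a major triad on A.
A dominant resolves down a perfect fifth: A → D. In C major, D is scale degree 2, i.e. ii.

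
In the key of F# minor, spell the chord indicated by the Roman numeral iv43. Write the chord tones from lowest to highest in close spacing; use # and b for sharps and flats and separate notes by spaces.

F# A B D

In F# minor, scale degree 4 is B, and the diatonic chord built there is a minor seventh chord.
That chord is spelled B-D-F#-A.
With the 43 figure the chord is in second inversion; from the bass F# upward in close position it reads F#-A-B-D.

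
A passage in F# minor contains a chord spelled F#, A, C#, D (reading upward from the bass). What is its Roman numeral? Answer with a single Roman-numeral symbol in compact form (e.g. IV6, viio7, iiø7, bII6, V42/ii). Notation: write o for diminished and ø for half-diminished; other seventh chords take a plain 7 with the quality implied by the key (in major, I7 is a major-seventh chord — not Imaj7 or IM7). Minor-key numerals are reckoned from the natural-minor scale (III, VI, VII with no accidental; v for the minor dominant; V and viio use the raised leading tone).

Stacked in thirds the chord is D-F#-A-C#: a major seventh chord on D.
In F# minor, D is the submediant; the diatonic major seventh chord there is VI7.
With F# in the bass the chord is in first inversion, so the figured bass is 65.

VI65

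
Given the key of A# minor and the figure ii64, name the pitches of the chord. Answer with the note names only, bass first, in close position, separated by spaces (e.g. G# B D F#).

F## B# D#

Scale degree 2 in A# minor is B#; here the chord built on it is altered to a minor triad. ii64 is the minor supertonic, borrowed from the parallel major (the Dorian ii).
So the chord is B#-D#-F##, a minor triad.
With the 64 figure the chord is in second inversion; from the bass F## upward in close position it reads F##-B#-D#.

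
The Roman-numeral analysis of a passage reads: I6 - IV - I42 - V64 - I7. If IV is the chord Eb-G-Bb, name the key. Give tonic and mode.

Bb major

The anchor chord is a major triad on Eb, labeled IV.
IV on Eb implies Eb is the subdominant; that puts the tonic at Bb, and the uppercase numeral fits major mode.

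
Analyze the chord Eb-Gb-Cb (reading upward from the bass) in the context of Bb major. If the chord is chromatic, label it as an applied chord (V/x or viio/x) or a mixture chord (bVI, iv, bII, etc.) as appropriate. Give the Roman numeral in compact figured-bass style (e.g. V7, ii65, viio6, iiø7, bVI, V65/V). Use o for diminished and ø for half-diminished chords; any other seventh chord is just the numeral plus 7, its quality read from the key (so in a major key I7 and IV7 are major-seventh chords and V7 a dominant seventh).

Stacked in thirds the chord is Cb-Eb-Gb: a major triad on Cb.
Cb is the lowered second degree of Bb major (diatonic 2 would be C). This is the Neapolitan sixth — a major triad on the lowered second degree, here in its customary first inversion.
With Eb in the bass the chord is in first inversion, so the figured bass is 6.

bII6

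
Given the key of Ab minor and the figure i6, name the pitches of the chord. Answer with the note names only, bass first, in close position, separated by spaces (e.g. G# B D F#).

Cb Eb Ab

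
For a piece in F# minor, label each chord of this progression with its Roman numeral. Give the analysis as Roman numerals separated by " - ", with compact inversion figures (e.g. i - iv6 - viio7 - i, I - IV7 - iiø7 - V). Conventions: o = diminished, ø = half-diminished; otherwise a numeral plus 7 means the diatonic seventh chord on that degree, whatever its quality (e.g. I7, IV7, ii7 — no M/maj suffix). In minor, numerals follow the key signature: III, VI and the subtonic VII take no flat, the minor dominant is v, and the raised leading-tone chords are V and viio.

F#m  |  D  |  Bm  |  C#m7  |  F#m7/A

F#m: root F# is the tonic; minor triad there is i.
D has root D, degree 6 in F# minor, so VI.
Bm: root B is the subdominant; minor triad there is iv.
C#m7 has root C#, degree 5 in F# minor, so v7.
F#m7/A has root F#, degree 1 in F# minor, so i65.

i - VI - iv - v7 - i65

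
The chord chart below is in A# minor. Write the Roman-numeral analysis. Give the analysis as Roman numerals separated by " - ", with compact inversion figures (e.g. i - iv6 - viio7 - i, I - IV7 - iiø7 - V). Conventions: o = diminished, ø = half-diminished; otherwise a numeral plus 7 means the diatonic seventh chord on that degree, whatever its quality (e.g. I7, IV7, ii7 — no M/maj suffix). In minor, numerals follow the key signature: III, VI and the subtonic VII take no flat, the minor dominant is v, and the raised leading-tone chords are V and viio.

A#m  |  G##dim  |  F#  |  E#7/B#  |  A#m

i - viio - VI - V43 - i

A#m: root A# is the tonic; minor triad there is i.
G##dim: diminished triad on G## = scale degree 7 → viio.
F# has root F#, degree 6 in A# minor, so VI.
E#7/B#: root E# is the dominant; dominant seventh chord there is V43.
A#m: minor triad on A# = scale degree 1 → i.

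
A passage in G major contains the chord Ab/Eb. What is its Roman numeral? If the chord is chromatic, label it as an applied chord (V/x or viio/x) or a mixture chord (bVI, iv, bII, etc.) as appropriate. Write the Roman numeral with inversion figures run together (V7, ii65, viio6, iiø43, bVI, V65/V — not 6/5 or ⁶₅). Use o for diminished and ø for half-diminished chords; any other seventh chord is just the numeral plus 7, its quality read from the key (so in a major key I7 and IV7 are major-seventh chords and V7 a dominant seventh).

bII64

Stacked in thirds the chord is Ab-C-Eb: a major triad on Ab.
Ab is the lowered second degree of G major (diatonic 2 would be A). This is the Neapolitan chord — a major triad on the lowered second degree.
With Eb in the bass the chord is in second inversion, so the figured bass is 64.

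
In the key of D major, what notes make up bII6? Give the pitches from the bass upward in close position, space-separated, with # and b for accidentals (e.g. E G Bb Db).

bII6 is the Neapolitan sixth — a major triad on the lowered second degree, here in its customary first inversion. In D major that root is Eb.
So the chord is Eb-G-Bb.
With the 6 figure the chord is in first inversion; from the bass G upward in close position it reads G-Bb-Eb.

G Bb Eb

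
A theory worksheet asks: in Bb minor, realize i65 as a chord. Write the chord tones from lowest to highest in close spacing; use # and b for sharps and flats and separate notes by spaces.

The numeral's case and figure indicate a minor seventh chord. In Bb minor its root, scale degree 1, is Bb.
That chord is spelled Bb-Db-F-Ab.
The figured bass 65 indicates first inversion, placing the third (Db) in the bass: Db-F-Ab-Bb.

Db F Ab Bb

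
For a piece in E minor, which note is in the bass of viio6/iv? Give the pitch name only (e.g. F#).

The applied chord viio6/iv is rooted on G#: G#-B-D.
The figure 6 means first inversion — the third is in the bass.

B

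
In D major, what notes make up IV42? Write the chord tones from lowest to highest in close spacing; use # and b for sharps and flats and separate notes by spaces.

The numeral's case and figure indicate a major seventh chord. In D major its root, the fourth degree, is G.
Stacking thirds from G gives G-B-D-F#.
The figured bass 42 indicates third inversion, placing the seventh (F#) in the bass: F#-G-B-D.

F# G B D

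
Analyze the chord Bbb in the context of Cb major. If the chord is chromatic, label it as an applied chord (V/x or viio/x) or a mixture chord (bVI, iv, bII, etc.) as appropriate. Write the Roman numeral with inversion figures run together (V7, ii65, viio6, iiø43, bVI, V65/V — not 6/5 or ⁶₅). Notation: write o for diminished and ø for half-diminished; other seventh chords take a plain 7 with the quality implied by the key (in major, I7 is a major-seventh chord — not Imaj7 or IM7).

Stacked in thirds the chord is Bbb-Db-Fb: a major triad on Bbb.
Bbb is the lowered seventh degree of Cb major (diatonic 7 would be Bb). This is a major triad on the lowered seventh degree (the subtonic), borrowed from the parallel minor.

bVII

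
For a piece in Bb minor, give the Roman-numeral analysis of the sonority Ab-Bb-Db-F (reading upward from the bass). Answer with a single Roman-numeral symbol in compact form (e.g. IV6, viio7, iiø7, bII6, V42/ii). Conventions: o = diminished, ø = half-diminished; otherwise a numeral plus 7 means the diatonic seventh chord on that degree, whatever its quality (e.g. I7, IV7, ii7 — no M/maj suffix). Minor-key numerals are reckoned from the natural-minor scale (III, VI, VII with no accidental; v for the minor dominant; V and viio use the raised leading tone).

Stacked in thirds the chord is Bb-Db-F-Ab: a minor seventh chord on Bb.
In Bb minor, Bb is the tonic; the diatonic minor seventh chord there is i7.
With Ab in the bass the chord is in third inversion, so the figured bass is 42.

i42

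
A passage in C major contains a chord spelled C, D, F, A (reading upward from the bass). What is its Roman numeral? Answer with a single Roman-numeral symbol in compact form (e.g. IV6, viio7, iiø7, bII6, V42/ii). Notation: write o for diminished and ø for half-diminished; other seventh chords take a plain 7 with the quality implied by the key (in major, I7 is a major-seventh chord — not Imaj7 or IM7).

ii42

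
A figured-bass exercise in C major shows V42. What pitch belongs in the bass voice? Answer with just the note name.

V in C major has root G; the chord is G-B-D-F.
The figure 42 means third inversion — the seventh is in the bass.

F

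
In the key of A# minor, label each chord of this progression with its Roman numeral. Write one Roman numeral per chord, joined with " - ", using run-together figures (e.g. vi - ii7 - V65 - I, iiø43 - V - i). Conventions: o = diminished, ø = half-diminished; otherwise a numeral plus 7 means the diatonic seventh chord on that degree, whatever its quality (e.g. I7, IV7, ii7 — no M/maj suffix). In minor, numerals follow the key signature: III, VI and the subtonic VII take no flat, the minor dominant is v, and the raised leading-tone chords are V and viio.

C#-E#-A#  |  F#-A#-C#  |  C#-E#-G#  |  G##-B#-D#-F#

i6 - VI - III - viio7

C#-E#-A#: root A# is the tonic; minor triad there is i6.
F#-A#-C#: root F# is the submediant; major triad there is VI.
C#-E#-G#: root C# is the mediant; major triad there is III.
G##-B#-D#-F#: root G## is the leading tone; fully diminished seventh chord there is viio7.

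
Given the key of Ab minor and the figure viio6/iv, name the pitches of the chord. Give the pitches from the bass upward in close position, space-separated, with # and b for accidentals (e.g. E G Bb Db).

viio6/iv is a secondary leading-tone chord. The target iv is Db in Ab minor; the applied chord is rooted a semitone below, on C.
Building a diminished triad on C gives C-Eb-Gb.
The figured bass 6 indicates first inversion, placing the third (Eb) in the bass: Eb-Gb-C.

Eb Gb C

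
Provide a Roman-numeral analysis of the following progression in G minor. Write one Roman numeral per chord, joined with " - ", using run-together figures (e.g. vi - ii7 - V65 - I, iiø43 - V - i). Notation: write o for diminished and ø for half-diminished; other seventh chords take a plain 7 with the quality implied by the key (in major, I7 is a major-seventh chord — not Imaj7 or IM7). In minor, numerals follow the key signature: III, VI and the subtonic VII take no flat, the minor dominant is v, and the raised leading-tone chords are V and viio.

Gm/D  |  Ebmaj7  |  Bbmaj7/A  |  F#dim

i64 - VI7 - III42 - viio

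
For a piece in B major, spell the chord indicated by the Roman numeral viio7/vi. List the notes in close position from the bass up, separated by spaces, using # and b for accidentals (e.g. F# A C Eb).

F## A# C# E

viio7/vi is a secondary leading-tone chord. The target vi is G# in B major; the applied chord is rooted a semitone below, on F##.
Building a fully diminished seventh chord on F## gives F##-A#-C#-E.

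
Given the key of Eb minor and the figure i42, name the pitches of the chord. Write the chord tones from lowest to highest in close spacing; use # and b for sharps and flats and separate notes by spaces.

In Eb minor, scale degree 1 is Eb, and the diatonic chord built there is a minor seventh chord.
That chord is spelled Eb-Gb-Bb-Db.
The figured bass 42 indicates third inversion, placing the seventh (Db) in the bass: Db-Eb-Gb-Bb.

Db Eb Gb Bb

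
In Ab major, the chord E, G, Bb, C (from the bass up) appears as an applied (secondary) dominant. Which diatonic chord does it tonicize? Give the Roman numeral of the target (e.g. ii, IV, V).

The chord is a dominant seventh chord on C.
A dominant resolves down a perfect fifth: C → F. In Ab major, F is scale degree 6, i.e. vi.

vi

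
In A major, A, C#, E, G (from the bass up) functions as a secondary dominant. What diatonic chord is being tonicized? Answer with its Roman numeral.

IV

The chord is a dominant seventh chord on A.
A dominant resolves down a perfect fifth: A → D. In A major, D is scale degree 4, i.e. IV.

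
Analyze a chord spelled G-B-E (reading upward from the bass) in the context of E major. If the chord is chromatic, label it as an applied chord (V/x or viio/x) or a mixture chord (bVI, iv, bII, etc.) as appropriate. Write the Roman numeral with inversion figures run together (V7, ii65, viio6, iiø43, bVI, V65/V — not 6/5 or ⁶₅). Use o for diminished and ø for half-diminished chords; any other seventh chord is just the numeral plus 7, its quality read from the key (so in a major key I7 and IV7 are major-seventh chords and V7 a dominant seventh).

Stacked in thirds the chord is E-G-B: a minor triad on E.
E is the first degree of E major. This is the minor tonic, borrowed from the parallel minor.
With G in the bass the chord is in first inversion, so the figured bass is 6.

i6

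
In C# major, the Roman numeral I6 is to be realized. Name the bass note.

I in C# major has root C#; the chord is C#-E#-G#.
The figure 6 means first inversion — the third is in the bass.

E#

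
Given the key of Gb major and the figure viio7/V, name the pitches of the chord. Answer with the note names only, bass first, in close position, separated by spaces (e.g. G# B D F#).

C Eb Gb Bbb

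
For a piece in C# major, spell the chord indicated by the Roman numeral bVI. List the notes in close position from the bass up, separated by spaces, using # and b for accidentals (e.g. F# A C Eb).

bVI is a major triad on the lowered sixth degree, borrowed from the parallel minor. In C# major that root is A.
So the chord is A-C#-E.

A C# E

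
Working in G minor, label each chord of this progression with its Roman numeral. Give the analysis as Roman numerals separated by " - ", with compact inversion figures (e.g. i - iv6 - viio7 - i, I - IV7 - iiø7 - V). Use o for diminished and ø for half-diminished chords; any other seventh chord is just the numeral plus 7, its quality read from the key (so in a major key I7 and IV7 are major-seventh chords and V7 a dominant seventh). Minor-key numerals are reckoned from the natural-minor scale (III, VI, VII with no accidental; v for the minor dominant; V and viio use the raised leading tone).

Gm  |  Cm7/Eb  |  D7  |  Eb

Gm: minor triad on G = scale degree 1 → i.
Cm7/Eb: minor seventh chord on C = scale degree 4 → iv65.
D7: root D is the dominant; dominant seventh chord there is V7.
Eb: major triad on Eb = scale degree 6 → VI.

i - iv65 - V7 - VI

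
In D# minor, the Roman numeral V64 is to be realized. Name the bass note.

V in D# minor has root A#; the chord is A#-C##-E#.
The figure 64 means second inversion — the fifth is in the bass.

E#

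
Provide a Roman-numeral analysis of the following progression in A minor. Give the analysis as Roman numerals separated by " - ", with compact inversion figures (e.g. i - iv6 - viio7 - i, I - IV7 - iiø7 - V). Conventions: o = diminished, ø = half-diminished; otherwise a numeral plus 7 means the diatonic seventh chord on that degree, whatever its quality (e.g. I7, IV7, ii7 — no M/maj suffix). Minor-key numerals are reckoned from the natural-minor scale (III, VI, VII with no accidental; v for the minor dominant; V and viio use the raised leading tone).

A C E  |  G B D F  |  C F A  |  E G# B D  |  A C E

i - VII7 - VI64 - V7 - i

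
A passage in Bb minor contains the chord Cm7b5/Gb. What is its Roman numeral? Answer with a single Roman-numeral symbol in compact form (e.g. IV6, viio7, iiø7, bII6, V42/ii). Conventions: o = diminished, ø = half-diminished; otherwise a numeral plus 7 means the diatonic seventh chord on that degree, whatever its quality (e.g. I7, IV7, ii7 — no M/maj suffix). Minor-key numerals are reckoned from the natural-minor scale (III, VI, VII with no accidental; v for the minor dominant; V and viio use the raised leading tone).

iiø43

Stacked in thirds the chord is C-Eb-Gb-Bb: a half-diminished seventh chord on C.
In Bb minor, C is the supertonic; the diatonic half-diminished seventh chord there is iiø7.
With Gb in the bass the chord is in second inversion, so the figured bass is 43.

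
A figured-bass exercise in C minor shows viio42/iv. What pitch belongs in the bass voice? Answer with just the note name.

Db

The applied chord viio42/iv is rooted on E: E-G-Bb-Db.
The figure 42 means third inversion — the seventh is in the bass.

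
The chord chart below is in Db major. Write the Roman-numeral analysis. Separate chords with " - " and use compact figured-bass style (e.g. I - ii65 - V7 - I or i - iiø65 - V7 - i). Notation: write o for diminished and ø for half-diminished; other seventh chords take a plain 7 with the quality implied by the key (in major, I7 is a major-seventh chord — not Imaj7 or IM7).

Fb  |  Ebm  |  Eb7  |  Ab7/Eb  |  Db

bIII - ii - V7/V - V43 - I

Fb: Fb with this quality isn't in the key; it's bIII, borrowed from the parallel minor.
Ebm: root Eb is the supertonic; minor triad there is ii.
Eb7: a dominant seventh chord on Eb, the applied dominant of V → V7/V.
Ab7/Eb: dominant seventh chord on Ab = scale degree 5 → V43.
Db: major triad on Db = scale degree 1 → I.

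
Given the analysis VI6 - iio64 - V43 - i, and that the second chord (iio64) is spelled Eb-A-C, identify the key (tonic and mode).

The anchor chord is a diminished triad on A, labeled iio64.
iio64 on A implies A is the supertonic; that puts the tonic at G, and the lowercase numeral fits minor mode.

G minor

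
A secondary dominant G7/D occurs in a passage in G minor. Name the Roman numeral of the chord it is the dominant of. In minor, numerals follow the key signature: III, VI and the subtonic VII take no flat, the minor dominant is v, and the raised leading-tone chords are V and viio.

iv

The chord is a dominant seventh chord on G.
A dominant resolves down a perfect fifth: G → C. In G minor, C is scale degree 4, i.e. iv.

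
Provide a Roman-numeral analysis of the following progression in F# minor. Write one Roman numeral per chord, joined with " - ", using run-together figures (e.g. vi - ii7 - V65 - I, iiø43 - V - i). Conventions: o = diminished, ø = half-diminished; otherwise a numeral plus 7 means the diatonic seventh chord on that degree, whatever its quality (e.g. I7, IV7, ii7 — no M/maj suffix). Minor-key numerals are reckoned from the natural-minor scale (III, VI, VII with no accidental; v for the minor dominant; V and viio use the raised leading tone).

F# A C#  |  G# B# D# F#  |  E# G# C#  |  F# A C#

F#-A-C#: minor triad on F# = scale degree 1 → i.
G#-B#-D#-F#: chromatic; G# is V of V, so V7/V.
E#-G#-C#: root C# is the dominant; major triad there is V6.
F#-A-C# has root F#, degree 1 in F# minor, so i.

i - V7/V - V6 - i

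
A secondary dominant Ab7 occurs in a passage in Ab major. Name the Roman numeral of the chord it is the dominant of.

The chord is a dominant seventh chord on Ab.
A dominant resolves down a perfect fifth: Ab → Db. In Ab major, Db is scale degree 4, i.e. IV.

IV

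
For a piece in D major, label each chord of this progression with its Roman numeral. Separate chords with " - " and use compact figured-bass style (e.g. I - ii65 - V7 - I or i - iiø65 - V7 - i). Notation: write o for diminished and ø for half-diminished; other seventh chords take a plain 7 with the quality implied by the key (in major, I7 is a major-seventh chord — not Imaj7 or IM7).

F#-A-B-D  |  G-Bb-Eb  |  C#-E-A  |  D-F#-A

vi43 - bII6 - V6 - I

F#-A-B-D has root B, degree 6 in D major, so vi43.
G-Bb-Eb is non-diatonic — a major triad on the lowered supertonic (Eb): the Neapolitan sixth, bII6 (third, G, in the bass — hence the 6).
C#-E-A: root A is the dominant; major triad there is V6.
D-F#-A: root D is the tonic; major triad there is I.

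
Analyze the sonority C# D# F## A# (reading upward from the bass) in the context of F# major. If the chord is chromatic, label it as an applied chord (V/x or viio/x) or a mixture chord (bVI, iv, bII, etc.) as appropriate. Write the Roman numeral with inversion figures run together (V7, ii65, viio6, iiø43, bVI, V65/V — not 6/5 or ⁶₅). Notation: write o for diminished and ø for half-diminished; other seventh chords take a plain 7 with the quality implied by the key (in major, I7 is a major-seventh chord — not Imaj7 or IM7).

Stacked in thirds the chord is D#-F##-A#-C#: a dominant seventh chord on D#.
D# is not a diatonic chord root with this quality in F# major, but it lies a perfect fifth above G# (ii), so the chord functions as an applied dominant of ii.
With C# in the bass the chord is in third inversion, so the figured bass is 42.

V42/ii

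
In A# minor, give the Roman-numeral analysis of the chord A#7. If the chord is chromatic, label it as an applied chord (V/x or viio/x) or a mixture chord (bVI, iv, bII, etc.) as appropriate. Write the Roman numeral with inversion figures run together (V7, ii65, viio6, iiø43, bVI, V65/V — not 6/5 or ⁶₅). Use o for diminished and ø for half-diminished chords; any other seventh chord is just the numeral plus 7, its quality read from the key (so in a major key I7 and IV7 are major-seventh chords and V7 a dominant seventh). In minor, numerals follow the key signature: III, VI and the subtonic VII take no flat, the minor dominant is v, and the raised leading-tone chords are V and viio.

V7/iv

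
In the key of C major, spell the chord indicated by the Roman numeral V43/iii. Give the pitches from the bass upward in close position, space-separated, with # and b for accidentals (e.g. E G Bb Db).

V43/iii is a secondary dominant — the dominant seventh of iii. iii in C major is E, so the applied chord's root is B, a perfect fifth above.
Building a dominant seventh chord on B gives B-D#-F#-A.
The figured bass 43 indicates second inversion, placing the fifth (F#) in the bass: F#-A-B-D#.

F# A B D#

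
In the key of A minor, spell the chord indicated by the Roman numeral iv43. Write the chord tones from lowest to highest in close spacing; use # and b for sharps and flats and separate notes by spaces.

In A minor, the subdominant is D, and the diatonic chord built there is a minor seventh chord.
Stacking thirds from D gives D-F-A-C.
With the 43 figure the chord is in second inversion; from the bass A upward in close position it reads A-C-D-F.

A C D F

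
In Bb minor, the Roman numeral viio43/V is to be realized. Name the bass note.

The applied chord viio43/V is rooted on E: E-G-Bb-Db.
The figure 43 means second inversion — the fifth is in the bass.

Bb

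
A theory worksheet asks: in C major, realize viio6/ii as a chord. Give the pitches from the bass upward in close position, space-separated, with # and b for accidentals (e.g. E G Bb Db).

E G C#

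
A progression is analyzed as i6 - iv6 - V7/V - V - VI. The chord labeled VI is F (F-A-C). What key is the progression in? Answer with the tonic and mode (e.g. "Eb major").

VI is given as F-A-C — a major triad with root F.
If F is scale degree 6 and the mode makes that degree carry a major triad, the tonic is A and the mode is minor.

A minor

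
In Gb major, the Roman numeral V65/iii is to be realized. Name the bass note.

A

The applied chord V65/iii is rooted on F: F-A-C-Eb.
The figure 65 means first inversion — the third is in the bass.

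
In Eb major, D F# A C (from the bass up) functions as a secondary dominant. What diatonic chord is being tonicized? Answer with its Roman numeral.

iii

The chord is a dominant seventh chord on D.
A dominant resolves down a perfect fifth: D → G. In Eb major, G is scale degree 3, i.e. iii.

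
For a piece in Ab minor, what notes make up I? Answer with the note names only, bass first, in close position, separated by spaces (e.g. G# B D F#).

I is the major tonic (Picardy third), borrowed from the parallel major. In Ab minor that root is Ab.
So the chord is Ab-C-Eb.

Ab C Eb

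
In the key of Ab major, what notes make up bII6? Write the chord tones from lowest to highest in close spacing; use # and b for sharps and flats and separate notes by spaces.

Scale degree 2 in Ab major is Bb; lowering it a half step gives Bbb. bII6 is the Neapolitan sixth — a major triad on the lowered second degree, here in its customary first inversion.
So the chord is Bbb-Db-Fb, a major triad.
The figured bass 6 indicates first inversion, placing the third (Db) in the bass: Db-Fb-Bbb.

Db Fb Bbb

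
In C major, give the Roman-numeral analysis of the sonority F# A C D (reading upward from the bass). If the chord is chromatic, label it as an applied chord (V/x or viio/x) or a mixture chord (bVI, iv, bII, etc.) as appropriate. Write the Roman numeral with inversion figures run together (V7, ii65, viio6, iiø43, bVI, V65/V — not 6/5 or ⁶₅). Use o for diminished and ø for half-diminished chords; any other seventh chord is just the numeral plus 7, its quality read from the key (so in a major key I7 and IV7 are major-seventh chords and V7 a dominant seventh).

V65/V

The pitches D-F#-A-C form a dominant seventh chord rooted on D.
D is not a diatonic chord root with this quality in C major, but it lies a perfect fifth above G (V), so the chord functions as an applied dominant of V.
With F# in the bass the chord is in first inversion, so the figured bass is 65.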